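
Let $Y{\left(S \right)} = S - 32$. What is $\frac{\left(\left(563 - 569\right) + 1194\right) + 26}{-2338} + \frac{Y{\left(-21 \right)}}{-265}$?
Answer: $- \frac{1866}{5845} \approx -0.31925$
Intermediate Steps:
$Y{\left(S \right)} = -32 + S$ ($Y{\left(S \right)} = S - 32 = -32 + S$)
$\frac{\left(\left(563 - 569\right) + 1194\right) + 26}{-2338} + \frac{Y{\left(-21 \right)}}{-265} = \frac{\left(\left(563 - 569\right) + 1194\right) + 26}{-2338} + \frac{-32 - 21}{-265} = \left(\left(\left(563 - 569\right) + 1194\right) + 26\right) \left(- \frac{1}{2338}\right) - - \frac{1}{5} = \left(\left(-6 + 1194\right) + 26\right) \left(- \frac{1}{2338}\right) + \frac{1}{5} = \left(1188 + 26\right) \left(- \frac{1}{2338}\right) + \frac{1}{5} = 1214 \left(- \frac{1}{2338}\right) + \frac{1}{5} = - \frac{607}{1169} + \frac{1}{5} = - \frac{1866}{5845}$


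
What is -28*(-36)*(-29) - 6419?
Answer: -35651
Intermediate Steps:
-28*(-36)*(-29) - 6419 = 1008*(-29) - 6419 = -29232 - 6419 = -35651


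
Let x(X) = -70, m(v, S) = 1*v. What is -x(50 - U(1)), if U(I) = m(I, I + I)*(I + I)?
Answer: 70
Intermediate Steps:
m(v, S) = v
U(I) = 2*I**2 (U(I) = I*(I + I) = I*(2*I) = 2*I**2)
-x(50 - U(1)) = -1*(-70) = 70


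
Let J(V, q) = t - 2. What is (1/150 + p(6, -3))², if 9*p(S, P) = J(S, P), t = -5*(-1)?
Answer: 289/2500 ≈ 0.11560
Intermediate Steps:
t = 5
J(V, q) = 3 (J(V, q) = 5 - 2 = 3)
p(S, P) = ⅓ (p(S, P) = (⅑)*3 = ⅓)
(1/150 + p(6, -3))² = (1/150 + ⅓)² = (17/50)² = 289/2500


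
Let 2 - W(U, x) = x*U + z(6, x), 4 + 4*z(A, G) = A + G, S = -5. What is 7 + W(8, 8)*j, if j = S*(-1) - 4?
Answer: -115/2 ≈ -57.500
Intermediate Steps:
z(A, G) = -1 + A/4 + G/4 (z(A, G) = -1 + (A + G)/4 = -1 + (A/4 + G/4) = -1 + A/4 + G/4)
W(U, x) = 3/2 - x/4 - U*x (W(U, x) = 2 - (x*U + (-1 + (¼)*6 + x/4)) = 2 - (U*x + (-1 + 3/2 + x/4)) = 2 - (U*x + (½ + x/4)) = 2 - (½ + x/4 + U*x) = 2 + (-½ - x/4 - U*x) = 3/2 - x/4 - U*x)
j = 1 (j = -5*(-1) - 4 = 5 - 4 = 1)
7 + W(8, 8)*j = 7 + (3/2 - ¼*8 - 1*8*8)*1 = 7 + (3/2 - 2 - 64)*1 = 7 - 129/2*1 = 7 - 129/2 = -115/2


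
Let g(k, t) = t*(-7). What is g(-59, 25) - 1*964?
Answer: -1139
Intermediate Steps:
g(k, t) = -7*t
g(-59, 25) - 1*964 = -7*25 - 1*964 = -175 - 964 = -1139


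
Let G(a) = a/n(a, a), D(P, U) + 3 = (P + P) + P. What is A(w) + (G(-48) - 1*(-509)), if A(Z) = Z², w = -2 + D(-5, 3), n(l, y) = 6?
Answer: 901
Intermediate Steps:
D(P, U) = -3 + 3*P (D(P, U) = -3 + ((P + P) + P) = -3 + (2*P + P) = -3 + 3*P)
G(a) = a/6
w = -20 (w = -2 + (-3 + 3*(-5)) = -2 + (-3 - 15) = -2 - 18 = -20)
A(w) + (G(-48) - 1*(-509)) = (-20)² + ((⅙)*(-48) - 1*(-509)) = 400 + (-8 + 509) = 400 + 501 = 901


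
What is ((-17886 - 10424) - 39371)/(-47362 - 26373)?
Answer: 67681/73735 ≈ 0.91790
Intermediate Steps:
((-17886 - 10424) - 39371)/(-47362 - 26373) = (-28310 - 39371)/(-73735) = -67681*(-1/73735) = 67681/73735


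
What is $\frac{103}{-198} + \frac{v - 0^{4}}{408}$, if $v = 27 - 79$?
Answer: $- \frac{1090}{1683} \approx -0.64765$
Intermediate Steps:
$v = -52$ ($v = 27 - 79 = -52$)
$\frac{103}{-198} + \frac{v - 0^{4}}{408} = \frac{103}{-198} + \frac{-52 - 0^{4}}{408} = 103 \left(- \frac{1}{198}\right) + \left(-52 - 0\right) \frac{1}{408} = - \frac{103}{198} + \left(-52 + 0\right) \frac{1}{408} = - \frac{103}{198} - \frac{13}{102} = - \frac{1090}{1683}$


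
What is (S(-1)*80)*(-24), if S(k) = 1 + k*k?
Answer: -3840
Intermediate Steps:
S(k) = 1 + k²
(S(-1)*80)*(-24) = ((1 + (-1)²)*80)*(-24) = ((1 + 1)*80)*(-24) = (2*80)*(-24) = 160*(-24) = -3840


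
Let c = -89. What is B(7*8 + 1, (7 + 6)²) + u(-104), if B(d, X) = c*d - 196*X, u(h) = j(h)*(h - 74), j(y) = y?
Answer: -19685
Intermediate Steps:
u(h) = h*(-74 + h) (u(h) = h*(h - 74) = h*(-74 + h))
B(d, X) = -196*X - 89*d (B(d, X) = -89*d - 196*X = -196*X - 89*d)
B(7*8 + 1, (7 + 6)²) + u(-104) = (-196*(7 + 6)² - 89*(7*8 + 1)) - 104*(-74 - 104) = (-196*13² - 89*(56 + 1)) - 104*(-178) = (-196*169 - 89*57) + 18512 = (-33124 - 5073) + 18512 = -38197 + 18512 = -19685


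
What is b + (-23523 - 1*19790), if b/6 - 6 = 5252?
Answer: -11765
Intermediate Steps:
b = 31548 (b = 36 + 6*5252 = 36 + 31512 = 31548)
b + (-23523 - 1*19790) = 31548 + (-23523 - 1*19790) = 31548 + (-23523 - 19790) = 31548 - 43313 = -11765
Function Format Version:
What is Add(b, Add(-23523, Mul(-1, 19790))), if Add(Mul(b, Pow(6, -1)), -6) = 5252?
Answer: -11765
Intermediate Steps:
b = 31548 (b = Add(36, Mul(6, 5252)) = Add(36, 31512) = 31548)
Add(b, Add(-23523, Mul(-1, 19790))) = Add(31548, Add(-23523, Mul(-1, 19790))) = Add(31548, Add(-23523, -19790)) = Add(31548, -43313) = -11765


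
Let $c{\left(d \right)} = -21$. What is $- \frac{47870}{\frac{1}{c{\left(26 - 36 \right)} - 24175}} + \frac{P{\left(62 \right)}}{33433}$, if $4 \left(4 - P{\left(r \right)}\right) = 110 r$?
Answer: $\frac{38724190829459}{33433} \approx 1.1583 \cdot 10^{9}$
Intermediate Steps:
$P{\left(r \right)} = 4 - \frac{55 r}{2}$ ($P{\left(r \right)} = 4 - \frac{110 r}{4} = 4 - \frac{55 r}{2}$)
$- \frac{47870}{\frac{1}{c{\left(26 - 36 \right)} - 24175}} + \frac{P{\left(62 \right)}}{33433} = - \frac{47870}{\frac{1}{-21 - 24175}} + \frac{4 - 1705}{33433} = - \frac{47870}{\frac{1}{-24196}} + \left(4 - 1705\right) \frac{1}{33433} = - \frac{47870}{- \frac{1}{24196}} - \frac{1701}{33433} = \left(-47870\right) \left(-24196\right) - \frac{1701}{33433} = 1158262520 - \frac{1701}{33433} = \frac{38724190829459}{33433}$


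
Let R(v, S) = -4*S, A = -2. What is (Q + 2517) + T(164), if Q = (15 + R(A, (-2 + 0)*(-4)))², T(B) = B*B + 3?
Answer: 29705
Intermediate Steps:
T(B) = 3 + B² (T(B) = B² + 3 = 3 + B²)
Q = 289 (Q = (15 - 4*(-2 + 0)*(-4))² = (15 - (-8)*(-4))² = (15 - 4*8)² = (15 - 32)² = (-17)² = 289)
(Q + 2517) + T(164) = (289 + 2517) + (3 + 164²) = 2806 + (3 + 26896) = 2806 + 26899 = 29705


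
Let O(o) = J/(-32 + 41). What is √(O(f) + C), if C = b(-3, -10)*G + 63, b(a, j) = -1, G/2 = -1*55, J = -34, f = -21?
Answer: √1523/3 ≈ 13.009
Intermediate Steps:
G = -110 (G = 2*(-1*55) = 2*(-55) = -110)
O(o) = -34/9 (O(o) = -34/(-32 + 41) = -34/9)
C = 173 (C = -1*(-110) + 63 = 110 + 63 = 173)
√(O(f) + C) = √(-34/9 + 173) = √(1523/9) = √1523/3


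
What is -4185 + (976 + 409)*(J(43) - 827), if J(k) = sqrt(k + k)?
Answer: -1149580 + 1385*sqrt(86) ≈ -1.1367e+6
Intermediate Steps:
J(k) = sqrt(2)*sqrt(k) (J(k) = sqrt(2*k) = sqrt(2)*sqrt(k))
-4185 + (976 + 409)*(J(43) - 827) = -4185 + (976 + 409)*(sqrt(2)*sqrt(43) - 827) = -4185 + 1385*(sqrt(86) - 827) = -4185 + 1385*(-827 + sqrt(86)) = -4185 + (-1145395 + 1385*sqrt(86)) = -1149580 + 1385*sqrt(86)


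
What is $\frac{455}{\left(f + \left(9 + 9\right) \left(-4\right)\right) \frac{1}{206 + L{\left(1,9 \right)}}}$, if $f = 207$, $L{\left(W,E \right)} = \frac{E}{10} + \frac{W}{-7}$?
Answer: $\frac{188149}{270} \approx 696.85$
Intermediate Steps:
$L{\left(W,E \right)} = - \frac{W}{7} + \frac{E}{10}$ ($L{\left(W,E \right)} = E \frac{1}{10} + W \left(- \frac{1}{7}\right) = \frac{E}{10} - \frac{W}{7} = - \frac{W}{7} + \frac{E}{10}$)
$\frac{455}{\left(f + \left(9 + 9\right) \left(-4\right)\right) \frac{1}{206 + L{\left(1,9 \right)}}} = \frac{455}{\left(207 + \left(9 + 9\right) \left(-4\right)\right) \frac{1}{206 + \left(\left(- \frac{1}{7}\right) 1 + \frac{1}{10} \cdot 9\right)}} = \frac{455}{\left(207 + 18 \left(-4\right)\right) \frac{1}{206 + \left(- \frac{1}{7} + \frac{9}{10}\right)}} = \frac{455}{\left(207 - 72\right) \frac{1}{206 + \frac{53}{70}}} = \frac{455}{135 \frac{1}{\frac{14473}{70}}} = \frac{455}{135 \cdot \frac{70}{14473}} = \frac{455}{\frac{9450}{14473}} = 455 \cdot \frac{14473}{9450} = \frac{188149}{270}$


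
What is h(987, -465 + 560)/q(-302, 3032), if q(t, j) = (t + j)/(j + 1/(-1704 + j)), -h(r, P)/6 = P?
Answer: -76503443/120848 ≈ -633.05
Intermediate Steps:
h(r, P) = -6*P
q(t, j) = (j + t)/(j + 1/(-1704 + j))
h(987, -465 + 560)/q(-302, 3032) = (-6*(-465 + 560))/(((3032² - 1704*3032 - 1704*(-302) + 3032*(-302))/(1 + 3032² - 1704*3032))) = (-6*95)/(((9193024 - 5166528 + 514608 - 915664)/(1 + 9193024 - 5166528))) = -570/(3625440/4026497) = -570/((1/4026497)*3625440) = -570/3625440/4026497 = -570*4026497/3625440 = -76503443/120848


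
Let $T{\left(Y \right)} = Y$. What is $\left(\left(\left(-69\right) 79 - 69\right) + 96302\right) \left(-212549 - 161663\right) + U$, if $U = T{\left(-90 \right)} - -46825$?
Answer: $-33971667049$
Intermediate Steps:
$U = 46735$ ($U = -90 - -46825 = -90 + 46825 = 46735$)
$\left(\left(\left(-69\right) 79 - 69\right) + 96302\right) \left(-212549 - 161663\right) + U = \left(\left(\left(-69\right) 79 - 69\right) + 96302\right) \left(-212549 - 161663\right) + 46735 = \left(\left(-5451 - 69\right) + 96302\right) \left(-374212\right) + 46735 = \left(-5520 + 96302\right) \left(-374212\right) + 46735 = 90782 \left(-374212\right) + 46735 = -33971713784 + 46735 = -33971667049$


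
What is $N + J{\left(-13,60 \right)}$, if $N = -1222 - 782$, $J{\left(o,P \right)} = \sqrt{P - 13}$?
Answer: $-2004 + \sqrt{47} \approx -1997.1$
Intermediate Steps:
$J{\left(o,P \right)} = \sqrt{-13 + P}$
$N = -2004$
$N + J{\left(-13,60 \right)} = -2004 + \sqrt{-13 + 60} = -2004 + \sqrt{47}$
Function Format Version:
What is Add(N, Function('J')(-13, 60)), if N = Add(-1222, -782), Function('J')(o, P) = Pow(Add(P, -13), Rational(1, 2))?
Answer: Add(-2004, Pow(47, Rational(1, 2))) ≈ -1997.1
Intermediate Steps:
Function('J')(o, P) = Pow(Add(-13, P), Rational(1, 2))
N = -2004
Add(N, Function('J')(-13, 60)) = Add(-2004, Pow(Add(-13, 60), Rational(1, 2))) = Add(-2004, Pow(47, Rational(1, 2)))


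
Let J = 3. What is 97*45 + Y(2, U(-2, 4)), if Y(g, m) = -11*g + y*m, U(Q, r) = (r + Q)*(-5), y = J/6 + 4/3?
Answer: 12974/3 ≈ 4324.7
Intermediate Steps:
y = 11/6 (y = 3/6 + 4/3 = 3*(⅙) + 4*(⅓) = ½ + 4/3 = 11/6 ≈ 1.8333)
U(Q, r) = -5*Q - 5*r (U(Q, r) = (Q + r)*(-5) = -5*Q - 5*r)
Y(g, m) = -11*g + 11*m/6
97*45 + Y(2, U(-2, 4)) = 97*45 + (-11*2 + 11*(-5*(-2) - 5*4)/6) = 4365 + (-22 + 11*(10 - 20)/6) = 4365 + (-22 + (11/6)*(-10)) = 4365 + (-22 - 55/3) = 4365 - 121/3 = 12974/3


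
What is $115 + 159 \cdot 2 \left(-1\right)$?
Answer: $-203$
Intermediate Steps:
$115 + 159 \cdot 2 \left(-1\right) = 115 + 159 \left(-2\right) = 115 - 318 = -203$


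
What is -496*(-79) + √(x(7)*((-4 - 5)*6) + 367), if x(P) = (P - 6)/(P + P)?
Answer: 39184 + √17794/7 ≈ 39203.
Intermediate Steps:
x(P) = (-6 + P)/(2*P) (x(P) = (-6 + P)/((2*P)) = (-6 + P)*(1/(2*P)) = (-6 + P)/(2*P))
-496*(-79) + √(x(7)*((-4 - 5)*6) + 367) = -496*(-79) + √(((½)*(-6 + 7)/7)*((-4 - 5)*6) + 367) = 39184 + √(((½)*(⅐)*1)*(-9*6) + 367) = 39184 + √((1/14)*(-54) + 367) = 39184 + √(-27/7 + 367) = 39184 + √(2542/7) = 39184 + √17794/7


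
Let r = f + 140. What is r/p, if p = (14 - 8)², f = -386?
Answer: -41/6 ≈ -6.8333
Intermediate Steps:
p = 36 (p = 6² = 36)
r = -246 (r = -386 + 140 = -246)
r/p = -246/36 = -246*1/36 = -41/6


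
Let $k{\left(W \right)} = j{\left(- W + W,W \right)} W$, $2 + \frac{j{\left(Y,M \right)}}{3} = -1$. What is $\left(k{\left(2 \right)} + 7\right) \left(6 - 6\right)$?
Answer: $0$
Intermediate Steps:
$j{\left(Y,M \right)} = -9$ ($j{\left(Y,M \right)} = -6 + 3 \left(-1\right) = -6 - 3 = -9$)
$k{\left(W \right)} = - 9 W$
$\left(k{\left(2 \right)} + 7\right) \left(6 - 6\right) = \left(\left(-9\right) 2 + 7\right) \left(6 - 6\right) = \left(-18 + 7\right) \left(6 - 6\right) = \left(-11\right) 0 = 0$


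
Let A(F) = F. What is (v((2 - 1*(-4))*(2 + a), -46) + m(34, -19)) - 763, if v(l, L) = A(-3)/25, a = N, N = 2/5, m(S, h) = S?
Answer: -18228/25 ≈ -729.12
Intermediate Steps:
N = ⅖ (N = 2*(⅕) = ⅖ ≈ 0.40000)
a = ⅖ ≈ 0.40000
v(l, L) = -3/25
(v((2 - 1*(-4))*(2 + a), -46) + m(34, -19)) - 763 = (-3/25 + 34) - 763 = 847/25 - 763 = -18228/25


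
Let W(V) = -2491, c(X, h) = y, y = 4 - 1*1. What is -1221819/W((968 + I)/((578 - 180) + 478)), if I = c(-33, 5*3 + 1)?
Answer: 1221819/2491 ≈ 490.49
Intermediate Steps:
y = 3 (y = 4 - 1 = 3)
c(X, h) = 3
I = 3
-1221819/W((968 + I)/((578 - 180) + 478)) = -1221819/(-2491) = -1221819*(-1/2491) = 1221819/2491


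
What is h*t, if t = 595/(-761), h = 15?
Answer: -8925/761 ≈ -11.728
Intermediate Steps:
t = -595/761 (t = 595*(-1/761) = -595/761 ≈ -0.78187)
h*t = 15*(-595/761) = -8925/761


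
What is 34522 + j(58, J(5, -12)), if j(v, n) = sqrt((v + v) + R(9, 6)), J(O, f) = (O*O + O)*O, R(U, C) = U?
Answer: 34522 + 5*sqrt(5) ≈ 34533.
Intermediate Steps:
J(O, f) = O*(O + O**2) (J(O, f) = (O**2 + O)*O = (O + O**2)*O = O*(O + O**2))
j(v, n) = sqrt(9 + 2*v) (j(v, n) = sqrt((v + v) + 9) = sqrt(2*v + 9) = sqrt(9 + 2*v))
34522 + j(58, J(5, -12)) = 34522 + sqrt(9 + 2*58) = 34522 + sqrt(9 + 116) = 34522 + sqrt(125) = 34522 + 5*sqrt(5)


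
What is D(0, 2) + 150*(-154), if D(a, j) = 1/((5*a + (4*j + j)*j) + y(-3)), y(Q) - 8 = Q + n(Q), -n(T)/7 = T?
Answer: -1062599/46 ≈ -23100.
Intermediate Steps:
n(T) = -7*T
y(Q) = 8 - 6*Q (y(Q) = 8 + (Q - 7*Q) = 8 - 6*Q)
D(a, j) = 1/(26 + 5*a + 5*j²) (D(a, j) = 1/((5*a + (4*j + j)*j) + (8 - 6*(-3))) = 1/((5*a + (5*j)*j) + (8 + 18)) = 1/((5*a + 5*j²) + 26) = 1/(26 + 5*a + 5*j²))
D(0, 2) + 150*(-154) = 1/(26 + 5*0 + 5*2²) + 150*(-154) = 1/(26 + 0 + 5*4) - 23100 = 1/(26 + 0 + 20) - 23100 = 1/46 - 23100 = -1062599/46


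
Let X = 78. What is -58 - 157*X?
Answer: -12304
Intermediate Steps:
-58 - 157*X = -58 - 157*78 = -58 - 12246 = -12304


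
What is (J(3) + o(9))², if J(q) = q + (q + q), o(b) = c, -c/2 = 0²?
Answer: 81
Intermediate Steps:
c = 0 (c = -2*0² = -2*0 = 0)
o(b) = 0
J(q) = 3*q (J(q) = q + 2*q = 3*q)
(J(3) + o(9))² = (3*3 + 0)² = (9 + 0)² = 9² = 81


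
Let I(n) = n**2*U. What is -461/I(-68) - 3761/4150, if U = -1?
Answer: -7738857/9594800 ≈ -0.80657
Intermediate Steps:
I(n) = -n**2 (I(n) = n**2*(-1) = -n**2)
-461/I(-68) - 3761/4150 = -461/((-1*(-68)**2)) - 3761/4150 = -461/((-1*4624)) - 3761*1/4150 = -461/(-4624) - 3761/4150 = -461*(-1/4624) - 3761/4150 = 461/4624 - 3761/4150 = -7738857/9594800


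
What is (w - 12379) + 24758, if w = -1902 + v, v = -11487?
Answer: -1010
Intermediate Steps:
w = -13389 (w = -1902 - 11487 = -13389)
(w - 12379) + 24758 = (-13389 - 12379) + 24758 = -25768 + 24758 = -1010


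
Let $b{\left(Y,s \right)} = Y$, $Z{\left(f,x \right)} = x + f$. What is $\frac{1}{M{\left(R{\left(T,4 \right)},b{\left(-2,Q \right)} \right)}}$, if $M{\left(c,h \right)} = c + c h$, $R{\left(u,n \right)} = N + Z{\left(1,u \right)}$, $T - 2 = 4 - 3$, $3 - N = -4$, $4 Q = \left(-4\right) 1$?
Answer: $- \frac{1}{11} \approx -0.090909$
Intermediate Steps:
$Z{\left(f,x \right)} = f + x$
$Q = -1$ ($Q = \frac{\left(-4\right) 1}{4} = \frac{1}{4} \left(-4\right) = -1$)
$N = 7$ ($N = 3 - -4 = 3 + 4 = 7$)
$T = 3$ ($T = 2 + \left(4 - 3\right) = 2 + 1 = 3$)
$R{\left(u,n \right)} = 8 + u$ ($R{\left(u,n \right)} = 7 + \left(1 + u\right) = 8 + u$)
$\frac{1}{M{\left(R{\left(T,4 \right)},b{\left(-2,Q \right)} \right)}} = \frac{1}{\left(8 + 3\right) \left(1 - 2\right)} = \frac{1}{11 \left(-1\right)} = \frac{1}{-11} = - \frac{1}{11}$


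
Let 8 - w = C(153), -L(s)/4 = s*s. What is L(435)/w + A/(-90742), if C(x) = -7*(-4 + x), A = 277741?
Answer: -68974525591/95369842 ≈ -723.23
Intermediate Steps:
L(s) = -4*s² (L(s) = -4*s*s = -4*s²)
C(x) = 28 - 7*x
w = 1051 (w = 8 - (28 - 7*153) = 8 - (28 - 1071) = 8 - 1*(-1043) = 8 + 1043 = 1051)
L(435)/w + A/(-90742) = -4*435²/1051 + 277741/(-90742) = -4*189225*(1/1051) + 277741*(-1/90742) = -756900*1/1051 - 277741/90742 = -756900/1051 - 277741/90742 = -68974525591/95369842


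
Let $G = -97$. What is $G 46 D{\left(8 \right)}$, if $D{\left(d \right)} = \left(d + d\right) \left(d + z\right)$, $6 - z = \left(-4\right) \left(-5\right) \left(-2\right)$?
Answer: $-3855168$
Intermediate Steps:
$z = 46$ ($z = 6 - \left(-4\right) \left(-5\right) \left(-2\right) = 6 - 20 \left(-2\right) = 6 - -40 = 6 + 40 = 46$)
$D{\left(d \right)} = 2 d \left(46 + d\right)$ ($D{\left(d \right)} = \left(d + d\right) \left(d + 46\right) = 2 d \left(46 + d\right)$)
$G 46 D{\left(8 \right)} = \left(-97\right) 46 \cdot 2 \cdot 8 \left(46 + 8\right) = - 4462 \cdot 2 \cdot 8 \cdot 54 = \left(-4462\right) 864 = -3855168$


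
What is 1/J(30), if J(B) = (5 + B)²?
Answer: 1/1225 ≈ 0.00081633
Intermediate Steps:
1/J(30) = 1/((5 + 30)²) = 1/(35²) = 1/1225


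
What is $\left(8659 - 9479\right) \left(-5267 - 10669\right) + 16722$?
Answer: $13084242$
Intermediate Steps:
$\left(8659 - 9479\right) \left(-5267 - 10669\right) + 16722 = \left(-820\right) \left(-15936\right) + 16722 = 13067520 + 16722 = 13084242$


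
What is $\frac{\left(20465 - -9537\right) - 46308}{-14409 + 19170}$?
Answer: $- \frac{16306}{4761} \approx -3.4249$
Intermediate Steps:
$\frac{\left(20465 - -9537\right) - 46308}{-14409 + 19170} = \frac{\left(20465 + 9537\right) - 46308}{4761} = \left(30002 - 46308\right) \frac{1}{4761} = \left(-16306\right) \frac{1}{4761} = - \frac{16306}{4761}$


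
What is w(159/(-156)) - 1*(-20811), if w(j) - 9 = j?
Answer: 1082587/52 ≈ 20819.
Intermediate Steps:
w(j) = 9 + j
w(159/(-156)) - 1*(-20811) = (9 + 159/(-156)) - 1*(-20811) = (9 + 159*(-1/156)) + 20811 = (9 - 53/52) + 20811 = 415/52 + 20811 = 1082587/52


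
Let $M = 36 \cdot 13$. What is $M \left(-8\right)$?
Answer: $-3744$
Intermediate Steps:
$M = 468$
$M \left(-8\right) = 468 \left(-8\right) = -3744$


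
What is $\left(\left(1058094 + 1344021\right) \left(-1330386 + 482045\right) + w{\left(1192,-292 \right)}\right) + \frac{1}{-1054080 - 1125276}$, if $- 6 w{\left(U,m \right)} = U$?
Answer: $- \frac{4441119206940722933}{2179356} \approx -2.0378 \cdot 10^{12}$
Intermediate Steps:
$w{\left(U,m \right)} = - \frac{U}{6}$
$\left(\left(1058094 + 1344021\right) \left(-1330386 + 482045\right) + w{\left(1192,-292 \right)}\right) + \frac{1}{-1054080 - 1125276} = \left(\left(1058094 + 1344021\right) \left(-1330386 + 482045\right) - \frac{596}{3}\right) + \frac{1}{-1054080 - 1125276} = \left(2402115 \left(-848341\right) - \frac{596}{3}\right) + \frac{1}{-2179356} = \left(-2037812641215 - \frac{596}{3}\right) - \frac{1}{2179356} = - \frac{6113437924241}{3} - \frac{1}{2179356} = - \frac{4441119206940722933}{2179356}$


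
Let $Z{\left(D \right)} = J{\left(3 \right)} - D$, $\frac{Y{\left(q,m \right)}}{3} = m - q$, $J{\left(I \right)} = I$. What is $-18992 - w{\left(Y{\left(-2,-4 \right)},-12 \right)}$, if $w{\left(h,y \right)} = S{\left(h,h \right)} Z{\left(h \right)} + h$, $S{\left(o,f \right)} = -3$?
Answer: $-18959$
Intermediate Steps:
$Y{\left(q,m \right)} = - 3 q + 3 m$ ($Y{\left(q,m \right)} = 3 \left(m - q\right) = - 3 q + 3 m$)
$Z{\left(D \right)} = 3 - D$
$w{\left(h,y \right)} = -9 + 4 h$ ($w{\left(h,y \right)} = - 3 \left(3 - h\right) + h = \left(-9 + 3 h\right) + h = -9 + 4 h$)
$-18992 - w{\left(Y{\left(-2,-4 \right)},-12 \right)} = -18992 - \left(-9 + 4 \left(\left(-3\right) \left(-2\right) + 3 \left(-4\right)\right)\right) = -18992 - \left(-9 + 4 \left(6 - 12\right)\right) = -18992 - \left(-9 + 4 \left(-6\right)\right) = -18992 - \left(-9 - 24\right) = -18992 - -33 = -18992 + 33 = -18959$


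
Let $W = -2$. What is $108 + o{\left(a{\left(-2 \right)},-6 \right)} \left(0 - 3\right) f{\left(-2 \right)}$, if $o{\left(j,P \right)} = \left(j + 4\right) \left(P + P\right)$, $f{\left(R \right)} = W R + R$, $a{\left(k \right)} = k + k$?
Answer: $108$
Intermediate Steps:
$a{\left(k \right)} = 2 k$
$f{\left(R \right)} = - R$ ($f{\left(R \right)} = - 2 R + R = - R$)
$o{\left(j,P \right)} = 2 P \left(4 + j\right)$ ($o{\left(j,P \right)} = \left(4 + j\right) 2 P = 2 P \left(4 + j\right)$)
$108 + o{\left(a{\left(-2 \right)},-6 \right)} \left(0 - 3\right) f{\left(-2 \right)} = 108 + 2 \left(-6\right) \left(4 + 2 \left(-2\right)\right) \left(0 - 3\right) \left(\left(-1\right) \left(-2\right)\right) = 108 + 2 \left(-6\right) \left(4 - 4\right) \left(\left(-3\right) 2\right) = 108 + 2 \left(-6\right) 0 \left(-6\right) = 108 + 0 \left(-6\right) = 108 + 0 = 108$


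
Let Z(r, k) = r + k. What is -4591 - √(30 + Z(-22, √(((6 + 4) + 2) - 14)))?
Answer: -4591 - √(8 + I*√2) ≈ -4593.8 - 0.24904*I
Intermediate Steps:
Z(r, k) = k + r
-4591 - √(30 + Z(-22, √(((6 + 4) + 2) - 14))) = -4591 - √(30 + (√(((6 + 4) + 2) - 14) - 22)) = -4591 - √(30 + (√((10 + 2) - 14) - 22)) = -4591 - √(30 + (√(12 - 14) - 22)) = -4591 - √(30 + (√(-2) - 22)) = -4591 - √(30 + (I*√2 - 22)) = -4591 - √(30 + (-22 + I*√2)) = -4591 - √(8 + I*√2)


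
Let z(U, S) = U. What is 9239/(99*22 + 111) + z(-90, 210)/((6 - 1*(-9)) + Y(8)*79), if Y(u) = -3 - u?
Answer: 578294/139629 ≈ 4.1416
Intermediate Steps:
9239/(99*22 + 111) + z(-90, 210)/((6 - 1*(-9)) + Y(8)*79) = 9239/(99*22 + 111) - 90/((6 - 1*(-9)) + (-3 - 1*8)*79) = 9239/(2178 + 111) - 90/((6 + 9) + (-3 - 8)*79) = 9239/2289 - 90/(15 - 11*79) = 9239*(1/2289) - 90/(15 - 869) = 9239/2289 - 90/(-854) = 9239/2289 - 90*(-1/854) = 9239/2289 + 45/427 = 578294/139629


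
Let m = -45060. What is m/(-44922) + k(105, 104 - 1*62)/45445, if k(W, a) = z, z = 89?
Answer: 341958293/340246715 ≈ 1.0050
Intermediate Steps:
k(W, a) = 89
m/(-44922) + k(105, 104 - 1*62)/45445 = -45060/(-44922) + 89/45445 = -45060*(-1/44922) + 89*(1/45445) = 7510/7487 + 89/45445 = 341958293/340246715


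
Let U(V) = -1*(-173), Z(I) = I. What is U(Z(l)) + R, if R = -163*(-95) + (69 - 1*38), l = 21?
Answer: 15689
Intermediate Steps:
R = 15516 (R = 15485 + (69 - 38) = 15485 + 31 = 15516)
U(V) = 173
U(Z(l)) + R = 173 + 15516 = 15689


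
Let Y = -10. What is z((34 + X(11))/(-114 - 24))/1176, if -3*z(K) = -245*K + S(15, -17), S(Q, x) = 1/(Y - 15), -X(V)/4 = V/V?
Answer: -15301/1014300 ≈ -0.015085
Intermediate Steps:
X(V) = -4 (X(V) = -4*V/V = -4*1 = -4)
S(Q, x) = -1/25 (S(Q, x) = 1/(-10 - 15) = 1/(-25) = -1/25)
z(K) = 1/75 + 245*K/3 (z(K) = -(-245*K - 1/25)/3 = -(-1/25 - 245*K)/3 = 1/75 + 245*K/3)
z((34 + X(11))/(-114 - 24))/1176 = (1/75 + 245*((34 - 4)/(-114 - 24))/3)/1176 = (1/75 + 245*(30/(-138))/3)*(1/1176) = (1/75 + 245*(30*(-1/138))/3)*(1/1176) = (1/75 + (245/3)*(-5/23))*(1/1176) = (1/75 - 1225/69)*(1/1176) = -30602/1725*1/1176 = -15301/1014300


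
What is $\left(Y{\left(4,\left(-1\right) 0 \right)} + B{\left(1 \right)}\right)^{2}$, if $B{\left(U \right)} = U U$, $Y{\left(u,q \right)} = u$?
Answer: $25$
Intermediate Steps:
$B{\left(U \right)} = U^{2}$
$\left(Y{\left(4,\left(-1\right) 0 \right)} + B{\left(1 \right)}\right)^{2} = \left(4 + 1^{2}\right)^{2} = \left(4 + 1\right)^{2} = 5^{2} = 25$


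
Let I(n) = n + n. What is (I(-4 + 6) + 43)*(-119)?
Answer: -5593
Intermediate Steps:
I(n) = 2*n
(I(-4 + 6) + 43)*(-119) = (2*(-4 + 6) + 43)*(-119) = (2*2 + 43)*(-119) = (4 + 43)*(-119) = 47*(-119) = -5593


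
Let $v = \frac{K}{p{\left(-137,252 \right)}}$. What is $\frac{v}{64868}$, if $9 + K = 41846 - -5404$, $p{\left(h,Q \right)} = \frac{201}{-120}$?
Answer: $- \frac{472410}{1086539} \approx -0.43478$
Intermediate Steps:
$p{\left(h,Q \right)} = - \frac{67}{40}$ ($p{\left(h,Q \right)} = 201 \left(- \frac{1}{120}\right) = - \frac{67}{40}$)
$K = 47241$ ($K = -9 + \left(41846 - -5404\right) = -9 + \left(41846 + 5404\right) = -9 + 47250 = 47241$)
$v = - \frac{1889640}{67}$ ($v = \frac{47241}{- \frac{67}{40}} = 47241 \left(- \frac{40}{67}\right) = - \frac{1889640}{67} \approx -28204.0$)
$\frac{v}{64868} = - \frac{1889640}{67 \cdot 64868} = \left(- \frac{1889640}{67}\right) \frac{1}{64868} = - \frac{472410}{1086539}$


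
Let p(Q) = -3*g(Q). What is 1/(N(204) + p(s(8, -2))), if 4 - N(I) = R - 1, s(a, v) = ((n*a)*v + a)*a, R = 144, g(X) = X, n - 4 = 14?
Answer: 1/6581 ≈ 0.00015195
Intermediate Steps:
n = 18 (n = 4 + 14 = 18)
s(a, v) = a*(a + 18*a*v) (s(a, v) = ((18*a)*v + a)*a = (18*a*v + a)*a = (a + 18*a*v)*a = a*(a + 18*a*v))
N(I) = -139 (N(I) = 4 - (144 - 1) = 4 - 1*143 = 4 - 143 = -139)
p(Q) = -3*Q
1/(N(204) + p(s(8, -2))) = 1/(-139 - 3*8²*(1 + 18*(-2))) = 1/(-139 - 192*(1 - 36)) = 1/(-139 - 192*(-35)) = 1/(-139 - 3*(-2240)) = 1/(-139 + 6720) = 1/6581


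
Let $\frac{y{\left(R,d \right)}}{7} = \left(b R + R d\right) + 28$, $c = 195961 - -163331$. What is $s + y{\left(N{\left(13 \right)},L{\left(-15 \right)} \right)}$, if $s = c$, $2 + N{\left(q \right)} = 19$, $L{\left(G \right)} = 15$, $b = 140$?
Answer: $377933$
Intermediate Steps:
$c = 359292$ ($c = 195961 + 163331 = 359292$)
$N{\left(q \right)} = 17$ ($N{\left(q \right)} = -2 + 19 = 17$)
$s = 359292$
$y{\left(R,d \right)} = 196 + 980 R + 7 R d$ ($y{\left(R,d \right)} = 7 \left(\left(140 R + R d\right) + 28\right) = 7 \left(28 + 140 R + R d\right) = 196 + 980 R + 7 R d$)
$s + y{\left(N{\left(13 \right)},L{\left(-15 \right)} \right)} = 359292 + \left(196 + 980 \cdot 17 + 7 \cdot 17 \cdot 15\right) = 359292 + \left(196 + 16660 + 1785\right) = 359292 + 18641 = 377933$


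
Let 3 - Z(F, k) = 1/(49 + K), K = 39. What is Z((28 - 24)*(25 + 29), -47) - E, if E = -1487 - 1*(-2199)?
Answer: -62393/88 ≈ -709.01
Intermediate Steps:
E = 712 (E = -1487 + 2199 = 712)
Z(F, k) = 263/88 (Z(F, k) = 3 - 1/(49 + 39) = 3 - 1/88 = 263/88)
Z((28 - 24)*(25 + 29), -47) - E = 263/88 - 1*712 = 263/88 - 712 = -62393/88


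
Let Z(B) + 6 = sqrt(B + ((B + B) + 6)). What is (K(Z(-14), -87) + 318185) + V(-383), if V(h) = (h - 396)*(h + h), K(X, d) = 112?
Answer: 915011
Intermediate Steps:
Z(B) = -6 + sqrt(6 + 3*B) (Z(B) = -6 + sqrt(B + ((B + B) + 6)) = -6 + sqrt(B + (2*B + 6)) = -6 + sqrt(B + (6 + 2*B)) = -6 + sqrt(6 + 3*B))
V(h) = 2*h*(-396 + h) (V(h) = (-396 + h)*(2*h) = 2*h*(-396 + h))
(K(Z(-14), -87) + 318185) + V(-383) = (112 + 318185) + 2*(-383)*(-396 - 383) = 318297 + 2*(-383)*(-779) = 318297 + 596714 = 915011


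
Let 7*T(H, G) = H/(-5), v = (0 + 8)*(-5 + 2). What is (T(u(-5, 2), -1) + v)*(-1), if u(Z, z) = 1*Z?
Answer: 167/7 ≈ 23.857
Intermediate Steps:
u(Z, z) = Z
v = -24 (v = 8*(-3) = -24)
T(H, G) = -H/35 (T(H, G) = (H/(-5))/7 = (H*(-⅕))/7 = (-H/5)/7 = -H/35)
(T(u(-5, 2), -1) + v)*(-1) = (-1/35*(-5) - 24)*(-1) = (⅐ - 24)*(-1) = -167/7*(-1) = 167/7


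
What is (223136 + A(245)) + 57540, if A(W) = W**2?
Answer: 340701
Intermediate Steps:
(223136 + A(245)) + 57540 = (223136 + 245**2) + 57540 = (223136 + 60025) + 57540 = 283161 + 57540 = 340701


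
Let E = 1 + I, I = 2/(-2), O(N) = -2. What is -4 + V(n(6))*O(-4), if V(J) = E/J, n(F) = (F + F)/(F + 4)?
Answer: -4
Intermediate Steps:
I = -1 (I = 2*(-½) = -1)
n(F) = 2*F/(4 + F) (n(F) = (2*F)/(4 + F) = 2*F/(4 + F))
E = 0 (E = 1 - 1 = 0)
V(J) = 0 (V(J) = 0/J = 0)
-4 + V(n(6))*O(-4) = -4 + 0*(-2) = -4 + 0 = -4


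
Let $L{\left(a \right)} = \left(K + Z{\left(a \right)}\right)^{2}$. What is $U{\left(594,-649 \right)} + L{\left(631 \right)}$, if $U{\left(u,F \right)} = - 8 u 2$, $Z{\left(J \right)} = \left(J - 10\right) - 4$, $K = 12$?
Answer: $386137$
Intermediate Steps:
$Z{\left(J \right)} = -14 + J$ ($Z{\left(J \right)} = \left(J - 10\right) - 4 = \left(-10 + J\right) - 4 = -14 + J$)
$L{\left(a \right)} = \left(-2 + a\right)^{2}$ ($L{\left(a \right)} = \left(12 + \left(-14 + a\right)\right)^{2} = \left(-2 + a\right)^{2}$)
$U{\left(u,F \right)} = - 16 u$
$U{\left(594,-649 \right)} + L{\left(631 \right)} = \left(-16\right) 594 + \left(-2 + 631\right)^{2} = -9504 + 629^{2} = -9504 + 395641 = 386137$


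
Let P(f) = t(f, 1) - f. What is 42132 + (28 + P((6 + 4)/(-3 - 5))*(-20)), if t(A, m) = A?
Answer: 42160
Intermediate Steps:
P(f) = 0 (P(f) = f - f = 0)
42132 + (28 + P((6 + 4)/(-3 - 5))*(-20)) = 42132 + (28 + 0*(-20)) = 42132 + (28 + 0) = 42132 + 28 = 42160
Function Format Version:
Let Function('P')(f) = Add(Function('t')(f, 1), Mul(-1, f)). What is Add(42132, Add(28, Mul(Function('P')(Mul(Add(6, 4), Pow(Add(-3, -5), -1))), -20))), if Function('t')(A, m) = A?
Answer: 42160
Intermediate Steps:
Function('P')(f) = 0 (Function('P')(f) = Add(f, Mul(-1, f)) = 0)
Add(42132, Add(28, Mul(Function('P')(Mul(Add(6, 4), Pow(Add(-3, -5), -1))), -20))) = Add(42132, Add(28, Mul(0, -20))) = Add(42132, Add(28, 0)) = Add(42132, 28) = 42160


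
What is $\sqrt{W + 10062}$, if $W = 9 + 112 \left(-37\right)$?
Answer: $\sqrt{5927} \approx 76.987$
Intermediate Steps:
$W = -4135$ ($W = 9 - 4144 = -4135$)
$\sqrt{W + 10062} = \sqrt{-4135 + 10062} = \sqrt{5927}$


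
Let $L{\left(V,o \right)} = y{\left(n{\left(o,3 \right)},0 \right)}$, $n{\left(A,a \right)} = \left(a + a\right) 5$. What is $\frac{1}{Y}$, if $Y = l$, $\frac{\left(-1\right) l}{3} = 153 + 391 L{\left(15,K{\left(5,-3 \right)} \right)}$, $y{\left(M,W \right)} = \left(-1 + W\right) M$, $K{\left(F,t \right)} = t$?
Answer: $\frac{1}{34731} \approx 2.8793 \cdot 10^{-5}$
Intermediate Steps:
$n{\left(A,a \right)} = 10 a$ ($n{\left(A,a \right)} = 2 a 5 = 10 a$)
$y{\left(M,W \right)} = M \left(-1 + W\right)$
$L{\left(V,o \right)} = -30$ ($L{\left(V,o \right)} = 10 \cdot 3 \left(-1 + 0\right) = 30 \left(-1\right) = -30$)
$l = 34731$ ($l = - 3 \left(153 + 391 \left(-30\right)\right) = - 3 \left(153 - 11730\right) = \left(-3\right) \left(-11577\right) = 34731$)
$Y = 34731$
$\frac{1}{Y} = \frac{1}{34731}$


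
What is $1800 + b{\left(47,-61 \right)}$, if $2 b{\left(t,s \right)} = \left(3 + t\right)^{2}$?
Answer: $3050$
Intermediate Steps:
$b{\left(t,s \right)} = \frac{\left(3 + t\right)^{2}}{2}$
$1800 + b{\left(47,-61 \right)} = 1800 + \frac{\left(3 + 47\right)^{2}}{2} = 1800 + \frac{50^{2}}{2} = 1800 + \frac{1}{2} \cdot 2500 = 1800 + 1250 = 3050$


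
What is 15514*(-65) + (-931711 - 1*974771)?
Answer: -2914892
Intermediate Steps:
15514*(-65) + (-931711 - 1*974771) = -1008410 + (-931711 - 974771) = -1008410 - 1906482 = -2914892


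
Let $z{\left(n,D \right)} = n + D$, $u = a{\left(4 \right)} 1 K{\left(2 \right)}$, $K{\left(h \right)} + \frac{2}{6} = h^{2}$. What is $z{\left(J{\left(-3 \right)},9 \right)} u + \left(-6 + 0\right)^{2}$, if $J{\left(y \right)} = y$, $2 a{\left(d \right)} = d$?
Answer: $80$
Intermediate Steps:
$K{\left(h \right)} = - \frac{1}{3} + h^{2}$
$a{\left(d \right)} = \frac{d}{2}$
$u = \frac{22}{3}$ ($u = \frac{1}{2} \cdot 4 \cdot 1 \left(- \frac{1}{3} + 2^{2}\right) = 2 \cdot 1 \left(- \frac{1}{3} + 4\right) = 2 \cdot \frac{11}{3} = \frac{22}{3} \approx 7.3333$)
$z{\left(n,D \right)} = D + n$
$z{\left(J{\left(-3 \right)},9 \right)} u + \left(-6 + 0\right)^{2} = \left(9 - 3\right) \frac{22}{3} + \left(-6 + 0\right)^{2} = 6 \cdot \frac{22}{3} + \left(-6\right)^{2} = 44 + 36 = 80$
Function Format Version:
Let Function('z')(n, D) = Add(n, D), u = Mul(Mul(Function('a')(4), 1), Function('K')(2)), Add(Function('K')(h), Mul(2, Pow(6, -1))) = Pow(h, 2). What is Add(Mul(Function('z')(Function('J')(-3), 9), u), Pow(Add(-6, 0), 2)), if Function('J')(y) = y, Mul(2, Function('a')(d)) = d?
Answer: 80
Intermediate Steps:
Function('K')(h) = Add(Rational(-1, 3), Pow(h, 2))
Function('a')(d) = Mul(Rational(1, 2), d)
u = Rational(22, 3) (u = Mul(Mul(Mul(Rational(1, 2), 4), 1), Add(Rational(-1, 3), Pow(2, 2))) = Mul(Mul(2, 1), Add(Rational(-1, 3), 4)) = Mul(2, Rational(11, 3)) = Rational(22, 3) ≈ 7.3333)
Function('z')(n, D) = Add(D, n)
Add(Mul(Function('z')(Function('J')(-3), 9), u), Pow(Add(-6, 0), 2)) = Add(Mul(Add(9, -3), Rational(22, 3)), Pow(Add(-6, 0), 2)) = Add(Mul(6, Rational(22, 3)), Pow(-6, 2)) = Add(44, 36) = 80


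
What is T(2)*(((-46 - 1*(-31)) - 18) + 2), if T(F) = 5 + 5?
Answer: -310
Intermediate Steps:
T(F) = 10
T(2)*(((-46 - 1*(-31)) - 18) + 2) = 10*(((-46 - 1*(-31)) - 18) + 2) = 10*(((-46 + 31) - 18) + 2) = 10*((-15 - 18) + 2) = 10*(-33 + 2) = 10*(-31) = -310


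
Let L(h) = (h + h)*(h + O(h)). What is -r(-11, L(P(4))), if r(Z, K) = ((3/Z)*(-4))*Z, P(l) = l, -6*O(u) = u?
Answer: 12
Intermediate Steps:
O(u) = -u/6
L(h) = 5*h**2/3 (L(h) = (h + h)*(h - h/6) = (2*h)*(5*h/6) = 5*h**2/3)
r(Z, K) = -12 (r(Z, K) = (-12/Z)*Z = -12)
-r(-11, L(P(4))) = -1*(-12) = 12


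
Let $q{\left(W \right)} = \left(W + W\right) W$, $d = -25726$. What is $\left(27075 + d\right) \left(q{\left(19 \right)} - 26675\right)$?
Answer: $-35010597$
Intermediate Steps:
$q{\left(W \right)} = 2 W^{2}$ ($q{\left(W \right)} = 2 W W = 2 W^{2}$)
$\left(27075 + d\right) \left(q{\left(19 \right)} - 26675\right) = \left(27075 - 25726\right) \left(2 \cdot 19^{2} - 26675\right) = 1349 \left(2 \cdot 361 - 26675\right) = 1349 \left(722 - 26675\right) = 1349 \left(-25953\right) = -35010597$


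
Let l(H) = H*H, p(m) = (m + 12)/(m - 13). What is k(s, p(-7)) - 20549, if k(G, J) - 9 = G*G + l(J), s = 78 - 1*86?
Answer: -327615/16 ≈ -20476.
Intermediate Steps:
p(m) = (12 + m)/(-13 + m)
l(H) = H**2
s = -8 (s = 78 - 86 = -8)
k(G, J) = 9 + G**2 + J**2 (k(G, J) = 9 + (G*G + J**2) = 9 + (G**2 + J**2) = 9 + G**2 + J**2)
k(s, p(-7)) - 20549 = (9 + (-8)**2 + ((12 - 7)/(-13 - 7))**2) - 20549 = (9 + 64 + (5/(-20))**2) - 20549 = (9 + 64 + (-1/20*5)**2) - 20549 = (9 + 64 + (-1/4)**2) - 20549 = (9 + 64 + 1/16) - 20549 = 1169/16 - 20549 = -327615/16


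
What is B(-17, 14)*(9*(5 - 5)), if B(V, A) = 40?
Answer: 0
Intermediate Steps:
B(-17, 14)*(9*(5 - 5)) = 40*(9*(5 - 5)) = 40*(9*0) = 40*0 = 0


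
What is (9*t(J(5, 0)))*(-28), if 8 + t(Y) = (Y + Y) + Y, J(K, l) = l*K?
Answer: 2016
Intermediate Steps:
J(K, l) = K*l
t(Y) = -8 + 3*Y (t(Y) = -8 + ((Y + Y) + Y) = -8 + (2*Y + Y) = -8 + 3*Y)
(9*t(J(5, 0)))*(-28) = (9*(-8 + 3*(5*0)))*(-28) = (9*(-8 + 3*0))*(-28) = (9*(-8 + 0))*(-28) = (9*(-8))*(-28) = -72*(-28) = 2016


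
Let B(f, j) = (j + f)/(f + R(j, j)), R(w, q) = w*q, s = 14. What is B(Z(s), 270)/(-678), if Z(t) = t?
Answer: -71/12358923 ≈ -5.7448e-6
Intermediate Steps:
R(w, q) = q*w
B(f, j) = (f + j)/(f + j**2) (B(f, j) = (j + f)/(f + j*j) = (f + j)/(f + j**2))
B(Z(s), 270)/(-678) = ((14 + 270)/(14 + 270**2))/(-678) = (284/(14 + 72900))*(-1/678) = (284/72914)*(-1/678) = ((1/72914)*284)*(-1/678) = (142/36457)*(-1/678) = -71/12358923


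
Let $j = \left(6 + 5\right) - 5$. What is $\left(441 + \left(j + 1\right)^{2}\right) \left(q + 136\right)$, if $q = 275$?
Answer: $201390$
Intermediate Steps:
$j = 6$ ($j = 11 - 5 = 6$)
$\left(441 + \left(j + 1\right)^{2}\right) \left(q + 136\right) = \left(441 + \left(6 + 1\right)^{2}\right) \left(275 + 136\right) = \left(441 + 7^{2}\right) 411 = \left(441 + 49\right) 411 = 490 \cdot 411 = 201390$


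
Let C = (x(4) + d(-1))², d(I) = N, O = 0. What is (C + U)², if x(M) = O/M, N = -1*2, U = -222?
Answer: 47524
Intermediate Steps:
N = -2
d(I) = -2
x(M) = 0 (x(M) = 0/M = 0)
C = 4 (C = (0 - 2)² = (-2)² = 4)
(C + U)² = (4 - 222)² = (-218)² = 47524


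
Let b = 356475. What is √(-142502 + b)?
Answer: √213973 ≈ 462.57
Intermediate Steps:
√(-142502 + b) = √(-142502 + 356475) = √213973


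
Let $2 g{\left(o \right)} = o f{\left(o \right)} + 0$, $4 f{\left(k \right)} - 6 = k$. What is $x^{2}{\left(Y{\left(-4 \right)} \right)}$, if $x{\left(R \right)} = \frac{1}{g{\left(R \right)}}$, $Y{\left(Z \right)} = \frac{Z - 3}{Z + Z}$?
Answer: $\frac{262144}{148225} \approx 1.7686$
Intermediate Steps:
$f{\left(k \right)} = \frac{3}{2} + \frac{k}{4}$
$Y{\left(Z \right)} = \frac{-3 + Z}{2 Z}$
$g{\left(o \right)} = \frac{o \left(\frac{3}{2} + \frac{o}{4}\right)}{2}$ ($g{\left(o \right)} = \frac{o \left(\frac{3}{2} + \frac{o}{4}\right) + 0}{2} = \frac{o \left(\frac{3}{2} + \frac{o}{4}\right)}{2}$)
$x{\left(R \right)} = \frac{8}{R \left(6 + R\right)}$ ($x{\left(R \right)} = \frac{1}{\frac{1}{8} R \left(6 + R\right)} = \frac{8}{R \left(6 + R\right)}$)
$x^{2}{\left(Y{\left(-4 \right)} \right)} = \left(\frac{8}{\frac{-3 - 4}{2 \left(-4\right)} \left(6 + \frac{-3 - 4}{2 \left(-4\right)}\right)}\right)^{2} = \left(\frac{8}{\frac{1}{2} \left(- \frac{1}{4}\right) \left(-7\right) \left(6 + \frac{1}{2} \left(- \frac{1}{4}\right) \left(-7\right)\right)}\right)^{2} = \left(\frac{8}{\frac{7}{8} \left(6 + \frac{7}{8}\right)}\right)^{2} = \left(8 \cdot \frac{8}{7} \frac{1}{\frac{55}{8}}\right)^{2} = \left(8 \cdot \frac{8}{7} \cdot \frac{8}{55}\right)^{2} = \left(\frac{512}{385}\right)^{2} = \frac{262144}{148225}$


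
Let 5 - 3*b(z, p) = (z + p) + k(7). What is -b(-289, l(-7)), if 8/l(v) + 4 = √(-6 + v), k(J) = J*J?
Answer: -2379/29 - 8*I*√13/87 ≈ -82.034 - 0.33154*I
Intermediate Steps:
k(J) = J²
l(v) = 8/(-4 + √(-6 + v))
b(z, p) = -44/3 - p/3 - z/3 (b(z, p) = 5/3 - ((z + p) + 7²)/3 = 5/3 - ((p + z) + 49)/3 = 5/3 - (49 + p + z)/3 = 5/3 + (-49/3 - p/3 - z/3) = -44/3 - p/3 - z/3)
-b(-289, l(-7)) = -(-44/3 - 8/(3*(-4 + √(-6 - 7))) - ⅓*(-289)) = -(-44/3 - 8/(3*(-4 + √(-13))) + 289/3) = -(-44/3 - 8/(3*(-4 + I*√13)) + 289/3) = -(245/3 - 8/(3*(-4 + I*√13))) = -245/3 + 8/(3*(-4 + I*√13))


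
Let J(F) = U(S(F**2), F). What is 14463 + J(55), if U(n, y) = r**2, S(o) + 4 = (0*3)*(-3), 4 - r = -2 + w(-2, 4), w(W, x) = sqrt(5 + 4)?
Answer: 14472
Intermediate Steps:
w(W, x) = 3 (w(W, x) = sqrt(9) = 3)
r = 3 (r = 4 - (-2 + 3) = 4 - 1*1 = 4 - 1 = 3)
S(o) = -4 (S(o) = -4 + (0*3)*(-3) = -4 + 0*(-3) = -4 + 0 = -4)
U(n, y) = 9 (U(n, y) = 3**2 = 9)
J(F) = 9
14463 + J(55) = 14463 + 9 = 14472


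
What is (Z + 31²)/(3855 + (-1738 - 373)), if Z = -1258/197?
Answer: 188059/343568 ≈ 0.54737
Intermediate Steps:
Z = -1258/197 (Z = -1258*1/197 = -1258/197 ≈ -6.3858)
(Z + 31²)/(3855 + (-1738 - 373)) = (-1258/197 + 31²)/(3855 + (-1738 - 373)) = (-1258/197 + 961)/(3855 - 2111) = (188059/197)/1744 = (188059/197)*(1/1744) = 188059/343568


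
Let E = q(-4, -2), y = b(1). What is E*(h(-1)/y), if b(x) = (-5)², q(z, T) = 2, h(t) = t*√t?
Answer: -2*I/25 ≈ -0.08*I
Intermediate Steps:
h(t) = t^(3/2)
b(x) = 25
y = 25
E = 2
E*(h(-1)/y) = 2*((-1)^(3/2)/25) = 2*(-I*(1/25)) = 2*(-I/25) = -2*I/25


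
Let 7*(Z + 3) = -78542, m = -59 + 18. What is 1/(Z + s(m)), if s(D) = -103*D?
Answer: -7/49002 ≈ -0.00014285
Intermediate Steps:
m = -41
Z = -78563/7 (Z = -3 + (⅐)*(-78542) = -3 - 78542/7 = -78563/7 ≈ -11223.)
1/(Z + s(m)) = 1/(-78563/7 - 103*(-41)) = 1/(-78563/7 + 4223) = 1/(-49002/7) = -7/49002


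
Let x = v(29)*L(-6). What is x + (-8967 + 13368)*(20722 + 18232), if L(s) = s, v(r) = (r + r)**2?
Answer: 171416370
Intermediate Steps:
v(r) = 4*r**2 (v(r) = (2*r)**2 = 4*r**2)
x = -20184 (x = (4*29**2)*(-6) = (4*841)*(-6) = 3364*(-6) = -20184)
x + (-8967 + 13368)*(20722 + 18232) = -20184 + (-8967 + 13368)*(20722 + 18232) = -20184 + 4401*38954 = -20184 + 171436554 = 171416370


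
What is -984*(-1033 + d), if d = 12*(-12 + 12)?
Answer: 1016472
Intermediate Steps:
d = 0 (d = 12*0 = 0)
-984*(-1033 + d) = -984*(-1033 + 0) = -984*(-1033) = 1016472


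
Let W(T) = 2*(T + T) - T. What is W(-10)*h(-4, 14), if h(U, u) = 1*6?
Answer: -180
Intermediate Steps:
h(U, u) = 6
W(T) = 3*T (W(T) = 2*(2*T) - T = 4*T - T = 3*T)
W(-10)*h(-4, 14) = (3*(-10))*6 = -30*6 = -180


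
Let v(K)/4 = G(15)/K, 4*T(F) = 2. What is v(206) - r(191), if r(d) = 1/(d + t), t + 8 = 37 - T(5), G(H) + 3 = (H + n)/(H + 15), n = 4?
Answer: -34259/678255 ≈ -0.050511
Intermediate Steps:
T(F) = ½ (T(F) = (¼)*2 = ½)
G(H) = -3 + (4 + H)/(15 + H) (G(H) = -3 + (H + 4)/(H + 15) = -3 + (4 + H)/(15 + H))
v(K) = -142/(15*K) (v(K) = 4*(((-41 - 2*15)/(15 + 15))/K) = 4*(((-41 - 30)/30)/K) = 4*(((1/30)*(-71))/K) = 4*(-71/(30*K)) = -142/(15*K))
t = 57/2 (t = -8 + (37 - 1*½) = -8 + (37 - ½) = -8 + 73/2 = 57/2 ≈ 28.500)
r(d) = 1/(57/2 + d) (r(d) = 1/(d + 57/2) = 1/(57/2 + d))
v(206) - r(191) = -142/15/206 - 2/(57 + 2*191) = -142/15*1/206 - 2/(57 + 382) = -71/1545 - 2/439 = -34259/678255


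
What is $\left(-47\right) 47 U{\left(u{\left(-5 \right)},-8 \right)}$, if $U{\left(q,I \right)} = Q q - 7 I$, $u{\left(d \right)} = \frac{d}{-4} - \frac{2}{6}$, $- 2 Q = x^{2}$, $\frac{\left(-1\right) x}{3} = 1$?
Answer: $- \frac{916735}{8} \approx -1.1459 \cdot 10^{5}$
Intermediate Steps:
$x = -3$ ($x = \left(-3\right) 1 = -3$)
$Q = - \frac{9}{2}$ ($Q = - \frac{\left(-3\right)^{2}}{2} = \left(- \frac{1}{2}\right) 9 = - \frac{9}{2} \approx -4.5$)
$u{\left(d \right)} = - \frac{1}{3} - \frac{d}{4}$ ($u{\left(d \right)} = d \left(- \frac{1}{4}\right) - \frac{1}{3} = - \frac{d}{4} - \frac{1}{3} = - \frac{1}{3} - \frac{d}{4}$)
$U{\left(q,I \right)} = - 7 I - \frac{9 q}{2}$ ($U{\left(q,I \right)} = - \frac{9 q}{2} - 7 I = - 7 I - \frac{9 q}{2}$)
$\left(-47\right) 47 U{\left(u{\left(-5 \right)},-8 \right)} = \left(-47\right) 47 \left(\left(-7\right) \left(-8\right) - \frac{9 \left(- \frac{1}{3} - - \frac{5}{4}\right)}{2}\right) = - 2209 \left(56 - \frac{9 \left(- \frac{1}{3} + \frac{5}{4}\right)}{2}\right) = - 2209 \left(56 - \frac{33}{8}\right) = \left(-2209\right) \frac{415}{8} = - \frac{916735}{8}$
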